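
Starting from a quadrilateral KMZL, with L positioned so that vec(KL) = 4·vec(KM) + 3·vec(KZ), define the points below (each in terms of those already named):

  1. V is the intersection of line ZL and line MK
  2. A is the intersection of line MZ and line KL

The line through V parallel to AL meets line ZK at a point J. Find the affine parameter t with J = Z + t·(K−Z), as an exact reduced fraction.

Assign K = (0, 0), M = (1, 0), Z = (0, 1), L = (4, 3) — the answer is frame-independent, so this choice is without loss of generality.
1. V is the intersection of line ZL and line MK ⇒ V = (-2, 0)
2. A is the intersection of line MZ and line KL ⇒ A = (4/7, 3/7)
through V parallel to AL: direction (24/7, 18/7); meets ZK at J = (0, 3/2)
J = Z + t·(K−Z) with t = -1/2

t = -1/2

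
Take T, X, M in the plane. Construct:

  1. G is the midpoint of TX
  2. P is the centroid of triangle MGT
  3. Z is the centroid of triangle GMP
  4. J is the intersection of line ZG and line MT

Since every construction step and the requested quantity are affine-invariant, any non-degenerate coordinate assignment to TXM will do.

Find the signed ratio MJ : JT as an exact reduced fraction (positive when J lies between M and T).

MJ:JT = 1/4

Assign T = (0, 0), X = (1, 0), M = (0, 1) — the answer is frame-independent, so this choice is without loss of generality.
1. G is the midpoint of TX ⇒ G = (1/2, 0)
2. P is the centroid of triangle MGT ⇒ P = (1/6, 1/3)
3. Z is the centroid of triangle GMP ⇒ Z = (2/9, 4/9)
4. J is the intersection of line ZG and line MT ⇒ J = (0, 4/5)
J = M + t·(T−M) with t = 1/5, so MJ:JT = t:(1−t) = 1/5:4/5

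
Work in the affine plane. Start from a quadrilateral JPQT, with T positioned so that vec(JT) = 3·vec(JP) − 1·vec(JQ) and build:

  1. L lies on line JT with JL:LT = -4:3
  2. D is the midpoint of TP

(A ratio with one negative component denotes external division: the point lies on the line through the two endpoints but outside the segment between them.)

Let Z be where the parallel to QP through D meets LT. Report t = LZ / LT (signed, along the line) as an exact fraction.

Choose coordinates J = (0, 0), P = (1, 0), Q = (0, 1), T = (3, -1).
1. L lies on line JT with JL:LT = -4:3 ⇒ L = (12, -4)
2. D is the midpoint of TP ⇒ D = (2, -1/2)
through D parallel to QP: direction (1, -1); meets LT at Z = (9/4, -3/4)
Z = L + t·(T−L) with t = 13/12

t = 13/12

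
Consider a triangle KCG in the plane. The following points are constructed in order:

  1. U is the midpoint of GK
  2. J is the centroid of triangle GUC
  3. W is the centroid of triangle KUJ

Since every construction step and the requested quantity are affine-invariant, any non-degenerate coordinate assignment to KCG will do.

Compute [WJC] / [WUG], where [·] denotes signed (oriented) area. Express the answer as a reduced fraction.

[WJC]:[WUG] = 4

Set K = (0, 0), C = (1, 0), G = (0, 1); any affine frame gives the same invariant.
1. U is the midpoint of GK ⇒ U = (0, 1/2)
2. J is the centroid of triangle GUC ⇒ J = (1/3, 1/2)
3. W is the centroid of triangle KUJ ⇒ W = (1/9, 1/3)
2·[WJC] = -2/9, 2·[WUG] = -1/18
[WJC]:[WUG] = -2/9:-1/18 = 4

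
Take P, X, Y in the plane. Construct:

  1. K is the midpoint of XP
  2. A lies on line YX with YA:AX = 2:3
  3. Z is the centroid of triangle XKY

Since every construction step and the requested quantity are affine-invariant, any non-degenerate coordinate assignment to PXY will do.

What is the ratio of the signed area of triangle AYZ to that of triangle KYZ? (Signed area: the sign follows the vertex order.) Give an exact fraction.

[AYZ]:[KYZ] = -2/5

Assign P = (0, 0), X = (1, 0), Y = (0, 1) — the answer is frame-independent, so this choice is without loss of generality.
1. K is the midpoint of XP ⇒ K = (1/2, 0)
2. A lies on line YX with YA:AX = 2:3 ⇒ A = (2/5, 3/5)
3. Z is the centroid of triangle XKY ⇒ Z = (1/2, 1/3)
2·[AYZ] = 1/15, 2·[KYZ] = -1/6
[AYZ]:[KYZ] = 1/15:-1/6 = -2/5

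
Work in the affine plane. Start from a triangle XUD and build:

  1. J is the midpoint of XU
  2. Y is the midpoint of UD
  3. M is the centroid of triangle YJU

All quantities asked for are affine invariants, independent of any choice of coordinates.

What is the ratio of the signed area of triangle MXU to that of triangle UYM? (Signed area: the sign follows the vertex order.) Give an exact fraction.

Set X = (0, 0), U = (1, 0), D = (0, 1); any affine frame gives the same invariant.
1. J is the midpoint of XU ⇒ J = (1/2, 0)
2. Y is the midpoint of UD ⇒ Y = (1/2, 1/2)
3. M is the centroid of triangle YJU ⇒ M = (2/3, 1/6)
2·[MXU] = 1/6, 2·[UYM] = 1/12
[MXU]:[UYM] = 1/6:1/12 = 2

[MXU]:[UYM] = 2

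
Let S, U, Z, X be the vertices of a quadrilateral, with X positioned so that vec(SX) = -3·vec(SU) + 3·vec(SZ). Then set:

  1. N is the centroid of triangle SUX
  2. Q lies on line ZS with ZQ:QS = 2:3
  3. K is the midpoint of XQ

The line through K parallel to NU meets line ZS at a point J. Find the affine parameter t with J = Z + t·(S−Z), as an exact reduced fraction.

t = 1/10

Assign S = (0, 0), U = (1, 0), Z = (0, 1), X = (-3, 3) — the answer is frame-independent, so this choice is without loss of generality.
1. N is the centroid of triangle SUX ⇒ N = (-2/3, 1)
2. Q lies on line ZS with ZQ:QS = 2:3 ⇒ Q = (0, 3/5)
3. K is the midpoint of XQ ⇒ K = (-3/2, 9/5)
through K parallel to NU: direction (5/3, -1); meets ZS at J = (0, 9/10)
J = Z + t·(S−Z) with t = 1/10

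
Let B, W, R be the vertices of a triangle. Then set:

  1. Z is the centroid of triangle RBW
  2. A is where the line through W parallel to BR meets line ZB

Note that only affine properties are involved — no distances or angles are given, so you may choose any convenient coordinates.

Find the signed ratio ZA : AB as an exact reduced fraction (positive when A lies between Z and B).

Set B = (0, 0), W = (1, 0), R = (0, 1); any affine frame gives the same invariant.
1. Z is the centroid of triangle RBW ⇒ Z = (1/3, 1/3)
2. A is where the line through W parallel to BR meets line ZB ⇒ A = (1, 1)
A = Z + t·(B−Z) with t = -2, so ZA:AB = t:(1−t) = -2:3

ZA:AB = -2/3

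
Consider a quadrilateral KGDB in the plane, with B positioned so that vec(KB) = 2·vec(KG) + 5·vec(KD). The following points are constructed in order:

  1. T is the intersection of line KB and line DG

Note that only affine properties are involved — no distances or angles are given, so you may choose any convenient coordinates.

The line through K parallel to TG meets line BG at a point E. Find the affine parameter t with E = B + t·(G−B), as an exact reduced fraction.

t = 7/6

Choose coordinates K = (0, 0), G = (1, 0), D = (0, 1), B = (2, 5).
1. T is the intersection of line KB and line DG ⇒ T = (2/7, 5/7)
through K parallel to TG: direction (5/7, -5/7); meets BG at E = (5/6, -5/6)
E = B + t·(G−B) with t = 7/6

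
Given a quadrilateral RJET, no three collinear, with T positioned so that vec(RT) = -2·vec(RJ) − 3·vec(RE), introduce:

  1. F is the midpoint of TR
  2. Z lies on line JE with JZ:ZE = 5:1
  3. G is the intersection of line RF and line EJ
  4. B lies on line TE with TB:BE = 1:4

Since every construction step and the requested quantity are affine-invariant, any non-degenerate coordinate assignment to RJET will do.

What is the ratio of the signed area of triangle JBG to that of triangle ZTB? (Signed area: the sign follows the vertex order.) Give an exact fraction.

[JBG]:[ZTB] = 72/5

Choose coordinates R = (0, 0), J = (1, 0), E = (0, 1), T = (-2, -3).
1. F is the midpoint of TR ⇒ F = (-1, -3/2)
2. Z lies on line JE with JZ:ZE = 5:1 ⇒ Z = (1/6, 5/6)
3. G is the intersection of line RF and line EJ ⇒ G = (2/5, 3/5)
4. B lies on line TE with TB:BE = 1:4 ⇒ B = (-8/5, -11/5)
2·[JBG] = -72/25, 2·[ZTB] = -1/5
[JBG]:[ZTB] = -72/25:-1/5 = 72/5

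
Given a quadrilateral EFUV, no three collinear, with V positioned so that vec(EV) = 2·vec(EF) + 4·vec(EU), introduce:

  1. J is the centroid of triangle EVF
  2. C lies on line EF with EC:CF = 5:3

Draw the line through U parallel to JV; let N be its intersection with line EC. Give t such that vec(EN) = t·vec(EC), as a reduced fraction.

Choose coordinates E = (0, 0), F = (1, 0), U = (0, 1), V = (2, 4).
1. J is the centroid of triangle EVF ⇒ J = (1, 4/3)
2. C lies on line EF with EC:CF = 5:3 ⇒ C = (5/8, 0)
through U parallel to JV: direction (1, 8/3); meets EC at N = (-3/8, 0)
N = E + t·(C−E) with t = -3/5

t = -3/5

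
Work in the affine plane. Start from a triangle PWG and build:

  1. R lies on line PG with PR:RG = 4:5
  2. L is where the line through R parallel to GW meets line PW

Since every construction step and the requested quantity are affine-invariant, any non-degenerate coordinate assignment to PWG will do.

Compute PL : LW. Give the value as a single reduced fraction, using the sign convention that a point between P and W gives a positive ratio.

Choose coordinates P = (0, 0), W = (1, 0), G = (0, 1).
1. R lies on line PG with PR:RG = 4:5 ⇒ R = (0, 4/9)
2. L is where the line through R parallel to GW meets line PW ⇒ L = (4/9, 0)
L = P + t·(W−P) with t = 4/9, so PL:LW = t:(1−t) = 4/9:5/9

PL:LW = 4/5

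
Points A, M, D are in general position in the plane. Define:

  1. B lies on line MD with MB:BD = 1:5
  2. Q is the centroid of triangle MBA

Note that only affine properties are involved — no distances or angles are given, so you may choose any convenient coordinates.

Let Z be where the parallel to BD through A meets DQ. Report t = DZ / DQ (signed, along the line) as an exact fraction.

Work in coordinates with A = (0, 0), M = (1, 0), D = (0, 1).
1. B lies on line MD with MB:BD = 1:5 ⇒ B = (5/6, 1/6)
2. Q is the centroid of triangle MBA ⇒ Q = (11/18, 1/18)
through A parallel to BD: direction (-5/6, 5/6); meets DQ at Z = (11/6, -11/6)
Z = D + t·(Q−D) with t = 3

t = 3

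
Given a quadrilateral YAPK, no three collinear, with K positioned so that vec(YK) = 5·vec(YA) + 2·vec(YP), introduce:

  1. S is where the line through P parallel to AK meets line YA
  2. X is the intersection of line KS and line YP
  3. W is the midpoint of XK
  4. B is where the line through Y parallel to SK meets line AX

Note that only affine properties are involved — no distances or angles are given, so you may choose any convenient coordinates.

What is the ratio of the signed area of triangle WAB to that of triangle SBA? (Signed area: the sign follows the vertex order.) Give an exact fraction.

Work in coordinates with Y = (0, 0), A = (1, 0), P = (0, 1), K = (5, 2).
1. S is where the line through P parallel to AK meets line YA ⇒ S = (-2, 0)
2. X is the intersection of line KS and line YP ⇒ X = (0, 4/7)
3. W is the midpoint of XK ⇒ W = (5/2, 9/7)
4. B is where the line through Y parallel to SK meets line AX ⇒ B = (2/3, 4/21)
2·[WAB] = -5/7, 2·[SBA] = -4/7
[WAB]:[SBA] = -5/7:-4/7 = 5/4

[WAB]:[SBA] = 5/4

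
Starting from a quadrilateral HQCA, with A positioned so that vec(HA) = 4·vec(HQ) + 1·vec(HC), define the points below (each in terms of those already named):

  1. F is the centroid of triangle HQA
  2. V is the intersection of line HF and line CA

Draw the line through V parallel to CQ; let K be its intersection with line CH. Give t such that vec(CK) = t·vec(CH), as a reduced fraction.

t = -5

Set H = (0, 0), Q = (1, 0), C = (0, 1), A = (4, 1); any affine frame gives the same invariant.
1. F is the centroid of triangle HQA ⇒ F = (5/3, 1/3)
2. V is the intersection of line HF and line CA ⇒ V = (5, 1)
through V parallel to CQ: direction (1, -1); meets CH at K = (0, 6)
K = C + t·(H−C) with t = -5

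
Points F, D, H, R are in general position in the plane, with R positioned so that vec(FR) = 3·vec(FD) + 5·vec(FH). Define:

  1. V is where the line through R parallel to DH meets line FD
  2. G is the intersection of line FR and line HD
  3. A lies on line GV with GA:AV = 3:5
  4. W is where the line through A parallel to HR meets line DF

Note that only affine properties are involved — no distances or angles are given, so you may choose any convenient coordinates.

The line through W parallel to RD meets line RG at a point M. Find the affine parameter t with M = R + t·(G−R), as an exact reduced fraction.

Assign F = (0, 0), D = (1, 0), H = (0, 1), R = (3, 5) — the answer is frame-independent, so this choice is without loss of generality.
1. V is where the line through R parallel to DH meets line FD ⇒ V = (8, 0)
2. G is the intersection of line FR and line HD ⇒ G = (3/8, 5/8)
3. A lies on line GV with GA:AV = 3:5 ⇒ A = (207/64, 25/64)
4. W is where the line through A parallel to HR meets line DF ⇒ W = (753/256, 0)
through W parallel to RD: direction (-2, -5); meets RG at M = (2259/256, 3765/256)
M = R + t·(G−R) with t = -71/32

t = -71/32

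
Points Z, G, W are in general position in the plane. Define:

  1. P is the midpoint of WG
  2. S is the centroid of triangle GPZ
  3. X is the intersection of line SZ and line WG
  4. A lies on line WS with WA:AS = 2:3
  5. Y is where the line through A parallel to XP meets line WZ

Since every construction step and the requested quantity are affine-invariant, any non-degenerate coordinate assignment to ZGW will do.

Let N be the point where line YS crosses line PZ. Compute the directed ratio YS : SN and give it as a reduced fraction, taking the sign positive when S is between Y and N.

YS:SN = -18/5

Set Z = (0, 0), G = (1, 0), W = (0, 1); any affine frame gives the same invariant.
1. P is the midpoint of WG ⇒ P = (1/2, 1/2)
2. S is the centroid of triangle GPZ ⇒ S = (1/2, 1/6)
3. X is the intersection of line SZ and line WG ⇒ X = (3/4, 1/4)
4. A lies on line WS with WA:AS = 2:3 ⇒ A = (1/5, 2/3)
5. Y is where the line through A parallel to XP meets line WZ ⇒ Y = (0, 13/15)
line YS meets PZ at N = (13/36, 13/36)
S = Y + t·(N−Y) with t = 18/13, so YS:SN = 18/13:-5/13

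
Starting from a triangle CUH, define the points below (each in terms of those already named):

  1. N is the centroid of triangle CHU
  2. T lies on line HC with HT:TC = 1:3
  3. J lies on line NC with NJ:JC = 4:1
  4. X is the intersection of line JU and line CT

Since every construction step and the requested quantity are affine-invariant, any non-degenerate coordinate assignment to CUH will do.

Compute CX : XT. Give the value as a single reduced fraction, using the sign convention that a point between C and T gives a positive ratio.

CX:XT = 2/19

Assign C = (0, 0), U = (1, 0), H = (0, 1) — the answer is frame-independent, so this choice is without loss of generality.
1. N is the centroid of triangle CHU ⇒ N = (1/3, 1/3)
2. T lies on line HC with HT:TC = 1:3 ⇒ T = (0, 3/4)
3. J lies on line NC with NJ:JC = 4:1 ⇒ J = (1/15, 1/15)
4. X is the intersection of line JU and line CT ⇒ X = (0, 1/14)
X = C + t·(T−C) with t = 2/21, so CX:XT = t:(1−t) = 2/21:19/21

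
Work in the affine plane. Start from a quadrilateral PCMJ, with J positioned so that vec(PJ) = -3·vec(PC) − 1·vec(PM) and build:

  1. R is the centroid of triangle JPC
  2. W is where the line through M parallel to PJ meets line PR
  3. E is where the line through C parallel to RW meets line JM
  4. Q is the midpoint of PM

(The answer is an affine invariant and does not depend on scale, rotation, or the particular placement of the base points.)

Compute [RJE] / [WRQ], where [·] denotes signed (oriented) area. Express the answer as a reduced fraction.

Assign P = (0, 0), C = (1, 0), M = (0, 1), J = (-3, -1) — the answer is frame-independent, so this choice is without loss of generality.
1. R is the centroid of triangle JPC ⇒ R = (-2/3, -1/3)
2. W is where the line through M parallel to PJ meets line PR ⇒ W = (6, 3)
3. E is where the line through C parallel to RW meets line JM ⇒ E = (-9, -5)
4. Q is the midpoint of PM ⇒ Q = (0, 1/2)
2·[RJE] = 16/3, 2·[WRQ] = -10/3
[RJE]:[WRQ] = 16/3:-10/3 = -8/5

[RJE]:[WRQ] = -8/5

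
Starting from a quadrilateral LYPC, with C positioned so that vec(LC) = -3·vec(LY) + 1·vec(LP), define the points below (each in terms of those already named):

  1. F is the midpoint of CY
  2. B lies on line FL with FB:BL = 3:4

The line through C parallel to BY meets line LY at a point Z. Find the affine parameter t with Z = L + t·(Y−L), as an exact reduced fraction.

Choose coordinates L = (0, 0), Y = (1, 0), P = (0, 1), C = (-3, 1).
1. F is the midpoint of CY ⇒ F = (-1, 1/2)
2. B lies on line FL with FB:BL = 3:4 ⇒ B = (-4/7, 2/7)
through C parallel to BY: direction (11/7, -2/7); meets LY at Z = (5/2, 0)
Z = L + t·(Y−L) with t = 5/2

t = 5/2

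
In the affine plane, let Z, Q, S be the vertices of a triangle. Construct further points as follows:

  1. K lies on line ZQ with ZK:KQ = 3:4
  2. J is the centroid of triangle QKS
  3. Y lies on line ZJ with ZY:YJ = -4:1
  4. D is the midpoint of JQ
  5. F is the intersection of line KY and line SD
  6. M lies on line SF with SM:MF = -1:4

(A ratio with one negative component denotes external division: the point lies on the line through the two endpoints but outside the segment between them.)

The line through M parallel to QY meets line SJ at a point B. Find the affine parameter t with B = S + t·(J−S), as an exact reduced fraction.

t = 25/126

Choose coordinates Z = (0, 0), Q = (1, 0), S = (0, 1).
1. K lies on line ZQ with ZK:KQ = 3:4 ⇒ K = (3/7, 0)
2. J is the centroid of triangle QKS ⇒ J = (10/21, 1/3)
3. Y lies on line ZJ with ZY:YJ = -4:1 ⇒ Y = (40/63, 4/9)
4. D is the midpoint of JQ ⇒ D = (31/42, 1/6)
5. F is the intersection of line KY and line SD ⇒ F = (775/1323, 64/189)
6. M lies on line SF with SM:MF = -1:4 ⇒ M = (-775/3969, 692/567)
through M parallel to QY: direction (-23/63, 4/9); meets SJ at B = (125/1323, 164/189)
B = S + t·(J−S) with t = 25/126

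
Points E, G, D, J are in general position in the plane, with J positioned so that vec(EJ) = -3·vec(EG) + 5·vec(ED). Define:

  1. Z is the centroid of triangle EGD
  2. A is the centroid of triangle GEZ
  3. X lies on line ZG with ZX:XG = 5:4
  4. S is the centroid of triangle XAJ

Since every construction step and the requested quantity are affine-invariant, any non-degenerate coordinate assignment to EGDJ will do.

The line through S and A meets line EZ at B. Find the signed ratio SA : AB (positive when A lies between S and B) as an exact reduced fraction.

Work in coordinates with E = (0, 0), G = (1, 0), D = (0, 1), J = (-3, 5).
1. Z is the centroid of triangle EGD ⇒ Z = (1/3, 1/3)
2. A is the centroid of triangle GEZ ⇒ A = (4/9, 1/9)
3. X lies on line ZG with ZX:XG = 5:4 ⇒ X = (19/27, 4/27)
4. S is the centroid of triangle XAJ ⇒ S = (-50/81, 142/81)
line SA meets EZ at B = (206/657, 206/657)
A = S + t·(B−S) with t = 73/64, so SA:AB = 73/64:-9/64

SA:AB = -73/9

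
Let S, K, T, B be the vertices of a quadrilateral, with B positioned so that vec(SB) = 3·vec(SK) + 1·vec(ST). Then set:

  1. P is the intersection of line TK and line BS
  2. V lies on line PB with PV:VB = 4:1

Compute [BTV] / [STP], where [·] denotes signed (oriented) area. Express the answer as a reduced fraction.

[BTV]:[STP] = -3/5

Choose coordinates S = (0, 0), K = (1, 0), T = (0, 1), B = (3, 1).
1. P is the intersection of line TK and line BS ⇒ P = (3/4, 1/4)
2. V lies on line PB with PV:VB = 4:1 ⇒ V = (51/20, 17/20)
2·[BTV] = 9/20, 2·[STP] = -3/4
[BTV]:[STP] = 9/20:-3/4 = -3/5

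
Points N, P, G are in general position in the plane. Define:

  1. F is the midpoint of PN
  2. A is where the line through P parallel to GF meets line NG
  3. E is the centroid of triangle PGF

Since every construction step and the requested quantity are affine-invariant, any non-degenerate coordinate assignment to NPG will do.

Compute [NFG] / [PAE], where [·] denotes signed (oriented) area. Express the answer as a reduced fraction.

Work in coordinates with N = (0, 0), P = (1, 0), G = (0, 1).
1. F is the midpoint of PN ⇒ F = (1/2, 0)
2. A is where the line through P parallel to GF meets line NG ⇒ A = (0, 2)
3. E is the centroid of triangle PGF ⇒ E = (1/2, 1/3)
2·[NFG] = 1/2, 2·[PAE] = 2/3
[NFG]:[PAE] = 1/2:2/3 = 3/4

[NFG]:[PAE] = 3/4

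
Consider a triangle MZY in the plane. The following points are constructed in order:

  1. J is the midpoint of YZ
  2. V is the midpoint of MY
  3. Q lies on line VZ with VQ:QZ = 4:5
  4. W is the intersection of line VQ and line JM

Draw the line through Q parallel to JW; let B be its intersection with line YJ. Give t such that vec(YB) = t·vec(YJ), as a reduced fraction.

t = 7/6

Choose coordinates M = (0, 0), Z = (1, 0), Y = (0, 1).
1. J is the midpoint of YZ ⇒ J = (1/2, 1/2)
2. V is the midpoint of MY ⇒ V = (0, 1/2)
3. Q lies on line VZ with VQ:QZ = 4:5 ⇒ Q = (4/9, 5/18)
4. W is the intersection of line VQ and line JM ⇒ W = (1/3, 1/3)
through Q parallel to JW: direction (-1/6, -1/6); meets YJ at B = (7/12, 5/12)
B = Y + t·(J−Y) with t = 7/6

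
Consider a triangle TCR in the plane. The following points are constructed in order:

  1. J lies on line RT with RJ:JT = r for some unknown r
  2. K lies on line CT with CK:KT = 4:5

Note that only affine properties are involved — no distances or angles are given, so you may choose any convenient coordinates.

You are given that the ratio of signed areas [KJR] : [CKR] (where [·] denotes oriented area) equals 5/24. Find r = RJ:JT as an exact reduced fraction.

Set T = (0, 0), C = (1, 0), R = (0, 1); any affine frame gives the same invariant.
1. With RJ:JT = r, write λ = r/(r+1) so J = R + λ·(T−R); J is affine-linear in λ
2. K lies on line CT with CK:KT = 4:5 ⇒ K = (5/9, 0)
Every point depending on J is an affine combination of J and λ-independent points, so each such coordinate is linear in λ; the λ² term in each signed area is a multiple of (T−R)×(T−R) = 0, so 2·[KJR] and 2·[CKR] are each linear in λ. Evaluating at λ=0 and λ=1:
  2·[KJR] = -5/9·λ,   2·[CKR] = -4/9
So [KJR]:[CKR] = (-5/9·λ) / (-4/9). Setting this equal to 5/24:
  -5/9·λ = 5/24·(-4/9)  ⇒  λ = 1/6
Then r = λ/(1−λ) = (1/6)/(5/6) = 1/5. Check: with r = 1/5, J = (0, 5/6) and [KJR]:[CKR] = 5/24 as required.

r = 1/5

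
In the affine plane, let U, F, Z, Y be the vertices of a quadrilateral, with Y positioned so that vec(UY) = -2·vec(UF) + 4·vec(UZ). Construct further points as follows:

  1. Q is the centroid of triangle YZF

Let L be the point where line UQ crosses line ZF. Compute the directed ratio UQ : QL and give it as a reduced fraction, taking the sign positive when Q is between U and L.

UQ:QL = -4

Set U = (0, 0), F = (1, 0), Z = (0, 1), Y = (-2, 4); any affine frame gives the same invariant.
1. Q is the centroid of triangle YZF ⇒ Q = (-1/3, 5/3)
line UQ meets ZF at L = (-1/4, 5/4)
Q = U + t·(L−U) with t = 4/3, so UQ:QL = 4/3:-1/3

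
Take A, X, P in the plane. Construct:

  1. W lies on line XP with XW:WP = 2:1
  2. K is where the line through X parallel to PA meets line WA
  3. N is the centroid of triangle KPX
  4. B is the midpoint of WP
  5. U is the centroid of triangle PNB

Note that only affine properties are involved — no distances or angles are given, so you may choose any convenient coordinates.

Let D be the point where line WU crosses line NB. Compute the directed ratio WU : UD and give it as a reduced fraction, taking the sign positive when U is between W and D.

WU:UD = -4

Work in coordinates with A = (0, 0), X = (1, 0), P = (0, 1).
1. W lies on line XP with XW:WP = 2:1 ⇒ W = (1/3, 2/3)
2. K is where the line through X parallel to PA meets line WA ⇒ K = (1, 2)
3. N is the centroid of triangle KPX ⇒ N = (2/3, 1)
4. B is the midpoint of WP ⇒ B = (1/6, 5/6)
5. U is the centroid of triangle PNB ⇒ U = (5/18, 17/18)
line WU meets NB at D = (7/24, 7/8)
U = W + t·(D−W) with t = 4/3, so WU:UD = 4/3:-1/3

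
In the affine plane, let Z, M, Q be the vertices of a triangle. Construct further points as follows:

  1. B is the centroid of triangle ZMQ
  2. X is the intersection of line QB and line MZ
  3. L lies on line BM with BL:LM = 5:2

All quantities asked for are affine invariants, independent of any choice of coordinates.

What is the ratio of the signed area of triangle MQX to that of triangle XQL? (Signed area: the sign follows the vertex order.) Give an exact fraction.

Work in coordinates with Z = (0, 0), M = (1, 0), Q = (0, 1).
1. B is the centroid of triangle ZMQ ⇒ B = (1/3, 1/3)
2. X is the intersection of line QB and line MZ ⇒ X = (1/2, 0)
3. L lies on line BM with BL:LM = 5:2 ⇒ L = (17/21, 2/21)
2·[MQX] = 1/2, 2·[XQL] = -5/14
[MQX]:[XQL] = 1/2:-5/14 = -7/5

[MQX]:[XQL] = -7/5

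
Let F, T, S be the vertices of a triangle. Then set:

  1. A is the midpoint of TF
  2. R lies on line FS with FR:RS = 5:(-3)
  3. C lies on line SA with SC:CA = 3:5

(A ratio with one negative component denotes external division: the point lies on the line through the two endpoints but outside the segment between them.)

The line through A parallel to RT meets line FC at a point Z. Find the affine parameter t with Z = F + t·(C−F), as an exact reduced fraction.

t = 8/7

Choose coordinates F = (0, 0), T = (1, 0), S = (0, 1).
1. A is the midpoint of TF ⇒ A = (1/2, 0)
2. R lies on line FS with FR:RS = 5:(-3) ⇒ R = (0, 5/2)
3. C lies on line SA with SC:CA = 3:5 ⇒ C = (3/16, 5/8)
through A parallel to RT: direction (1, -5/2); meets FC at Z = (3/14, 5/7)
Z = F + t·(C−F) with t = 8/7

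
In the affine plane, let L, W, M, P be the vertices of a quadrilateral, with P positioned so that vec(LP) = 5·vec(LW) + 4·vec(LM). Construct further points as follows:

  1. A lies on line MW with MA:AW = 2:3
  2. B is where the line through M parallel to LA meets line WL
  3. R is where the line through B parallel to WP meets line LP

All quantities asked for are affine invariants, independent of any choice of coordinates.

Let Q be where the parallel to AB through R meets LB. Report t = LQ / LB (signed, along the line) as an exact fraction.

Choose coordinates L = (0, 0), W = (1, 0), M = (0, 1), P = (5, 4).
1. A lies on line MW with MA:AW = 2:3 ⇒ A = (2/5, 3/5)
2. B is where the line through M parallel to LA meets line WL ⇒ B = (-2/3, 0)
3. R is where the line through B parallel to WP meets line LP ⇒ R = (-10/3, -8/3)
through R parallel to AB: direction (-16/15, -3/5); meets LB at Q = (38/27, 0)
Q = L + t·(B−L) with t = -19/9

t = -19/9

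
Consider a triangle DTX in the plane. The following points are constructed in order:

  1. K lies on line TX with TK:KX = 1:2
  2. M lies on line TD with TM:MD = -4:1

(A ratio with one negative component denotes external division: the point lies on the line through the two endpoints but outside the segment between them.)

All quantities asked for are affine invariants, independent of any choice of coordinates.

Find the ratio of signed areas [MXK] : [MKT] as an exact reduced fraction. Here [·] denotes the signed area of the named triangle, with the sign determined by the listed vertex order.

Choose coordinates D = (0, 0), T = (1, 0), X = (0, 1).
1. K lies on line TX with TK:KX = 1:2 ⇒ K = (2/3, 1/3)
2. M lies on line TD with TM:MD = -4:1 ⇒ M = (-1/3, 0)
2·[MXK] = -8/9, 2·[MKT] = -4/9
[MXK]:[MKT] = -8/9:-4/9 = 2

[MXK]:[MKT] = 2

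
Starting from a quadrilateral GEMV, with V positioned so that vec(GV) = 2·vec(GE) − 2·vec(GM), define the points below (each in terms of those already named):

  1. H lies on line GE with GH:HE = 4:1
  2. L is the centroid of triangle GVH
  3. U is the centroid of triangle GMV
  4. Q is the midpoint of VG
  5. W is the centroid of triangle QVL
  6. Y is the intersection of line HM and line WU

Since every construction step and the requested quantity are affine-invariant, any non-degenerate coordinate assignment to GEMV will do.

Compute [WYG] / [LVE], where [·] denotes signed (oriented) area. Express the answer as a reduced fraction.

[WYG]:[LVE] = 119/36

Assign G = (0, 0), E = (1, 0), M = (0, 1), V = (2, -2) — the answer is frame-independent, so this choice is without loss of generality.
1. H lies on line GE with GH:HE = 4:1 ⇒ H = (4/5, 0)
2. L is the centroid of triangle GVH ⇒ L = (14/15, -2/3)
3. U is the centroid of triangle GMV ⇒ U = (2/3, -1/3)
4. Q is the midpoint of VG ⇒ Q = (1, -1)
5. W is the centroid of triangle QVL ⇒ W = (59/45, -11/9)
6. Y is the intersection of line HM and line WU ⇒ Y = (-16/5, 5)
2·[WYG] = 119/45, 2·[LVE] = 4/5
[WYG]:[LVE] = 119/45:4/5 = 119/36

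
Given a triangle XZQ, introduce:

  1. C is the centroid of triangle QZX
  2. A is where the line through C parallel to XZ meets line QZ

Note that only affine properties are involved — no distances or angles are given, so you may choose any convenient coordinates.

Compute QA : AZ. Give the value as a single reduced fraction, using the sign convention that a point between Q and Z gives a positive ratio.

Choose coordinates X = (0, 0), Z = (1, 0), Q = (0, 1).
1. C is the centroid of triangle QZX ⇒ C = (1/3, 1/3)
2. A is where the line through C parallel to XZ meets line QZ ⇒ A = (2/3, 1/3)
A = Q + t·(Z−Q) with t = 2/3, so QA:AZ = t:(1−t) = 2/3:1/3

QA:AZ = 2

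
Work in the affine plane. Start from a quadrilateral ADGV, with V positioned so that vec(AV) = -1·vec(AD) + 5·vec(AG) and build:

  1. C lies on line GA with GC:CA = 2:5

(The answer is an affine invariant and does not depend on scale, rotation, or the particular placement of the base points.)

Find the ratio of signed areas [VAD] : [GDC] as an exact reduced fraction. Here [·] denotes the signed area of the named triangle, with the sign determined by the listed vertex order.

[VAD]:[GDC] = -35/2

Assign A = (0, 0), D = (1, 0), G = (0, 1), V = (-1, 5) — the answer is frame-independent, so this choice is without loss of generality.
1. C lies on line GA with GC:CA = 2:5 ⇒ C = (0, 5/7)
2·[VAD] = 5, 2·[GDC] = -2/7
[VAD]:[GDC] = 5:-2/7 = -35/2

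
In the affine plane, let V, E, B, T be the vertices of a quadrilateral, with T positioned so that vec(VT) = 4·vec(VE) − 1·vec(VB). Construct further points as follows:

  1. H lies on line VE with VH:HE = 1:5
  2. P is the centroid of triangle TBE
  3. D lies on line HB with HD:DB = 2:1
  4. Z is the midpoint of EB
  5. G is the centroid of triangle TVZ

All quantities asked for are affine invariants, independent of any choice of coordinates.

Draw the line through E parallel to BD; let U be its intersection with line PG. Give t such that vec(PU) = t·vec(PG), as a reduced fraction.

t = 24/7

Assign V = (0, 0), E = (1, 0), B = (0, 1), T = (4, -1) — the answer is frame-independent, so this choice is without loss of generality.
1. H lies on line VE with VH:HE = 1:5 ⇒ H = (1/6, 0)
2. P is the centroid of triangle TBE ⇒ P = (5/3, 0)
3. D lies on line HB with HD:DB = 2:1 ⇒ D = (1/18, 2/3)
4. Z is the midpoint of EB ⇒ Z = (1/2, 1/2)
5. G is the centroid of triangle TVZ ⇒ G = (3/2, -1/6)
through E parallel to BD: direction (1/18, -1/3); meets PG at U = (23/21, -4/7)
U = P + t·(G−P) with t = 24/7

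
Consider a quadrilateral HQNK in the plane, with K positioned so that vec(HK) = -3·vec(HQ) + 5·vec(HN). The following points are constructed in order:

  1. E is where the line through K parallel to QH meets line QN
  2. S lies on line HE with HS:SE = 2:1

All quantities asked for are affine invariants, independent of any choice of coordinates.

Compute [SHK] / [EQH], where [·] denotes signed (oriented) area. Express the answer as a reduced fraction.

Choose coordinates H = (0, 0), Q = (1, 0), N = (0, 1), K = (-3, 5).
1. E is where the line through K parallel to QH meets line QN ⇒ E = (-4, 5)
2. S lies on line HE with HS:SE = 2:1 ⇒ S = (-8/3, 10/3)
2·[SHK] = 10/3, 2·[EQH] = -5
[SHK]:[EQH] = 10/3:-5 = -2/3

[SHK]:[EQH] = -2/3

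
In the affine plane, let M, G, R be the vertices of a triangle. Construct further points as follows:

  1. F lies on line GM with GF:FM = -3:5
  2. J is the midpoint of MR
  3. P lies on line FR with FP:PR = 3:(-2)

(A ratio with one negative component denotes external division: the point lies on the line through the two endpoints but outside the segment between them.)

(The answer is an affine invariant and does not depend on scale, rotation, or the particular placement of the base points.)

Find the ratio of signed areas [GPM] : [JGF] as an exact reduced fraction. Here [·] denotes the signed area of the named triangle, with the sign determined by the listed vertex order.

Assign M = (0, 0), G = (1, 0), R = (0, 1) — the answer is frame-independent, so this choice is without loss of generality.
1. F lies on line GM with GF:FM = -3:5 ⇒ F = (5/2, 0)
2. J is the midpoint of MR ⇒ J = (0, 1/2)
3. P lies on line FR with FP:PR = 3:(-2) ⇒ P = (-5, 3)
2·[GPM] = 3, 2·[JGF] = 3/4
[GPM]:[JGF] = 3:3/4 = 4

[GPM]:[JGF] = 4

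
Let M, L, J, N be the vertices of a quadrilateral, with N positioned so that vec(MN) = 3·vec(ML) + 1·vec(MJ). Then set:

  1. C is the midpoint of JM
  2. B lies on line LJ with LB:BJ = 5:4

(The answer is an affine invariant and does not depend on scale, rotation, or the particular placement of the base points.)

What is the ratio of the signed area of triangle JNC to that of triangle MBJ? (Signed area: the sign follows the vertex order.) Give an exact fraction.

[JNC]:[MBJ] = -27/8

Work in coordinates with M = (0, 0), L = (1, 0), J = (0, 1), N = (3, 1).
1. C is the midpoint of JM ⇒ C = (0, 1/2)
2. B lies on line LJ with LB:BJ = 5:4 ⇒ B = (4/9, 5/9)
2·[JNC] = -3/2, 2·[MBJ] = 4/9
[JNC]:[MBJ] = -3/2:4/9 = -27/8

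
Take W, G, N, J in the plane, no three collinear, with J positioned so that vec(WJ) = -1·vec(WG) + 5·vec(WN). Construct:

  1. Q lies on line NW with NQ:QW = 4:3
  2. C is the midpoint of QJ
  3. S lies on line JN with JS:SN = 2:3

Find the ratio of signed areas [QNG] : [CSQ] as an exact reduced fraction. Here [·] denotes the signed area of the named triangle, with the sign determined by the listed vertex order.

Assign W = (0, 0), G = (1, 0), N = (0, 1), J = (-1, 5) — the answer is frame-independent, so this choice is without loss of generality.
1. Q lies on line NW with NQ:QW = 4:3 ⇒ Q = (0, 3/7)
2. C is the midpoint of QJ ⇒ C = (-1/2, 19/7)
3. S lies on line JN with JS:SN = 2:3 ⇒ S = (-3/5, 17/5)
2·[QNG] = -4/7, 2·[CSQ] = -4/35
[QNG]:[CSQ] = -4/7:-4/35 = 5

[QNG]:[CSQ] = 5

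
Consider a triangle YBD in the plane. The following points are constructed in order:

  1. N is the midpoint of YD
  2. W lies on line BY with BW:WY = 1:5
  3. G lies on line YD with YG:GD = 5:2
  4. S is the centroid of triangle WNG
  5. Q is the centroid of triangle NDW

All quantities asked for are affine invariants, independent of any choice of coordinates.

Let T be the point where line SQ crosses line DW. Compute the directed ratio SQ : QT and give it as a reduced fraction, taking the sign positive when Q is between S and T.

SQ:QT = 4/7

Assign Y = (0, 0), B = (1, 0), D = (0, 1) — the answer is frame-independent, so this choice is without loss of generality.
1. N is the midpoint of YD ⇒ N = (0, 1/2)
2. W lies on line BY with BW:WY = 1:5 ⇒ W = (5/6, 0)
3. G lies on line YD with YG:GD = 5:2 ⇒ G = (0, 5/7)
4. S is the centroid of triangle WNG ⇒ S = (5/18, 17/42)
5. Q is the centroid of triangle NDW ⇒ Q = (5/18, 1/2)
line SQ meets DW at T = (5/18, 2/3)
Q = S + t·(T−S) with t = 4/11, so SQ:QT = 4/11:7/11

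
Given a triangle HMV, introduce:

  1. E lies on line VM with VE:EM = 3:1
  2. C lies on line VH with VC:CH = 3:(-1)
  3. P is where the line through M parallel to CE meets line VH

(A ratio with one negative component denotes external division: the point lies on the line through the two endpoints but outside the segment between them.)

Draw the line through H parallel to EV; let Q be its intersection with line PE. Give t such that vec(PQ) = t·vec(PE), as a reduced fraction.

t = 1/2

Set H = (0, 0), M = (1, 0), V = (0, 1); any affine frame gives the same invariant.
1. E lies on line VM with VE:EM = 3:1 ⇒ E = (3/4, 1/4)
2. C lies on line VH with VC:CH = 3:(-1) ⇒ C = (0, -1/2)
3. P is where the line through M parallel to CE meets line VH ⇒ P = (0, -1)
through H parallel to EV: direction (-3/4, 3/4); meets PE at Q = (3/8, -3/8)
Q = P + t·(E−P) with t = 1/2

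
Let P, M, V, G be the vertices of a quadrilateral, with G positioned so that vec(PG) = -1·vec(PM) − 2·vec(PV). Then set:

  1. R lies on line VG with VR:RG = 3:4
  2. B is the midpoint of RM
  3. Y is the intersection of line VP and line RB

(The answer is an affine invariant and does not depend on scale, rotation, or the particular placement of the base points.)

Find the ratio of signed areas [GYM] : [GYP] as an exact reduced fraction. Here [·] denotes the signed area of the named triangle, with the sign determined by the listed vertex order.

Work in coordinates with P = (0, 0), M = (1, 0), V = (0, 1), G = (-1, -2).
1. R lies on line VG with VR:RG = 3:4 ⇒ R = (-3/7, -2/7)
2. B is the midpoint of RM ⇒ B = (2/7, -1/7)
3. Y is the intersection of line VP and line RB ⇒ Y = (0, -1/5)
2·[GYM] = -8/5, 2·[GYP] = 1/5
[GYM]:[GYP] = -8/5:1/5 = -8

[GYM]:[GYP] = -8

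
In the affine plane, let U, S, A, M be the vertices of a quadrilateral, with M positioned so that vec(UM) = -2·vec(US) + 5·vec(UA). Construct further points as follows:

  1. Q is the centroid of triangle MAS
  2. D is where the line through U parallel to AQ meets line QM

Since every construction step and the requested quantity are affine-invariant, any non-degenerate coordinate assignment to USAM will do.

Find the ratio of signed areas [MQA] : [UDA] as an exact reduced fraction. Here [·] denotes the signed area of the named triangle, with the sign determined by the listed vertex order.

[MQA]:[UDA] = 4/7

Assign U = (0, 0), S = (1, 0), A = (0, 1), M = (-2, 5) — the answer is frame-independent, so this choice is without loss of generality.
1. Q is the centroid of triangle MAS ⇒ Q = (-1/3, 2)
2. D is where the line through U parallel to AQ meets line QM ⇒ D = (-7/6, 7/2)
2·[MQA] = -2/3, 2·[UDA] = -7/6
[MQA]:[UDA] = -2/3:-7/6 = 4/7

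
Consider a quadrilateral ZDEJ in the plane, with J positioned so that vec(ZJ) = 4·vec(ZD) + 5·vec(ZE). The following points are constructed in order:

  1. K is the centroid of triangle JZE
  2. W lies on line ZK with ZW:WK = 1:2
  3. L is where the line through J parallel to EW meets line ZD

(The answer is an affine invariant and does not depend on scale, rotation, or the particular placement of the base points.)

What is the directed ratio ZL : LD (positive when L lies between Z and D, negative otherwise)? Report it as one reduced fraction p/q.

Work in coordinates with Z = (0, 0), D = (1, 0), E = (0, 1), J = (4, 5).
1. K is the centroid of triangle JZE ⇒ K = (4/3, 2)
2. W lies on line ZK with ZW:WK = 1:2 ⇒ W = (4/9, 2/3)
3. L is where the line through J parallel to EW meets line ZD ⇒ L = (32/3, 0)
L = Z + t·(D−Z) with t = 32/3, so ZL:LD = t:(1−t) = 32/3:-29/3

ZL:LD = -32/29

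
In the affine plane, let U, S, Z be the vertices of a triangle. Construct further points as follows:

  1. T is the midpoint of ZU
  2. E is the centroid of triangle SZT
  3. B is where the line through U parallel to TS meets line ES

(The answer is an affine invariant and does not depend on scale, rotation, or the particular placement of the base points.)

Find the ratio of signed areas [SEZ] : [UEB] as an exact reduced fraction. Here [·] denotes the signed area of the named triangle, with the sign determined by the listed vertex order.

Assign U = (0, 0), S = (1, 0), Z = (0, 1) — the answer is frame-independent, so this choice is without loss of generality.
1. T is the midpoint of ZU ⇒ T = (0, 1/2)
2. E is the centroid of triangle SZT ⇒ E = (1/3, 1/2)
3. B is where the line through U parallel to TS meets line ES ⇒ B = (3, -3/2)
2·[SEZ] = -1/6, 2·[UEB] = -2
[SEZ]:[UEB] = -1/6:-2 = 1/12

[SEZ]:[UEB] = 1/12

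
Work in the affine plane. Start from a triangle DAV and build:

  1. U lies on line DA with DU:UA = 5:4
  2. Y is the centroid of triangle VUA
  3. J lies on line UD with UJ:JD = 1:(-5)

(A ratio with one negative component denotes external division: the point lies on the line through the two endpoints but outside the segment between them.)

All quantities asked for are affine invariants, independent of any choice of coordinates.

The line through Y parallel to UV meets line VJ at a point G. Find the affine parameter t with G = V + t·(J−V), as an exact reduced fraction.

t = 16/15

Assign D = (0, 0), A = (1, 0), V = (0, 1) — the answer is frame-independent, so this choice is without loss of generality.
1. U lies on line DA with DU:UA = 5:4 ⇒ U = (5/9, 0)
2. Y is the centroid of triangle VUA ⇒ Y = (14/27, 1/3)
3. J lies on line UD with UJ:JD = 1:(-5) ⇒ J = (25/36, 0)
through Y parallel to UV: direction (-5/9, 1); meets VJ at G = (20/27, -1/15)
G = V + t·(J−V) with t = 16/15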